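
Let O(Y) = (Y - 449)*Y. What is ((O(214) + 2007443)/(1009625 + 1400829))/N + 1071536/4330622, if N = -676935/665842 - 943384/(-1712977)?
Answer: -2073628010754661606079199/1386866661429948673271699 ≈ -1.4952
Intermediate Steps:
O(Y) = Y*(-449 + Y) (O(Y) = (-449 + Y)*Y = Y*(-449 + Y))
N = -531429396167/1140572031634 (N = -676935*1/665842 - 943384*(-1/1712977) = -676935/665842 + 943384/1712977 = -531429396167/1140572031634 ≈ -0.46593)
((O(214) + 2007443)/(1009625 + 1400829))/N + 1071536/4330622 = ((214*(-449 + 214) + 2007443)/(1009625 + 1400829))/(-531429396167/1140572031634) + 1071536/4330622 = ((214*(-235) + 2007443)/2410454)*(-1140572031634/531429396167) + 1071536*(1/4330622) = ((-50290 + 2007443)*(1/2410454))*(-1140572031634/531429396167) + 535768/2165311 = (1957153*(1/2410454))*(-1140572031634/531429396167) + 535768/2165311 = (1957153/2410454)*(-1140572031634/531429396167) + 535768/2165311 = -1116136986714289001/640493056854164909 + 535768/2165311 = -2073628010754661606079199/1386866661429948673271699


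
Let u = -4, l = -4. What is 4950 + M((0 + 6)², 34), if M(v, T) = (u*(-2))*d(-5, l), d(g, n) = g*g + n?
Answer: 5118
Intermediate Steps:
d(g, n) = n + g² (d(g, n) = g² + n = n + g²)
M(v, T) = 168 (M(v, T) = (-4*(-2))*(-4 + (-5)²) = 8*(-4 + 25) = 8*21 = 168)
4950 + M((0 + 6)², 34) = 4950 + 168 = 5118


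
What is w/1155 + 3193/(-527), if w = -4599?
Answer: -9388/935 ≈ -10.041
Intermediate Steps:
w/1155 + 3193/(-527) = -4599/1155 + 3193/(-527) = -4599*1/1155 + 3193*(-1/527) = -219/55 - 103/17 = -9388/935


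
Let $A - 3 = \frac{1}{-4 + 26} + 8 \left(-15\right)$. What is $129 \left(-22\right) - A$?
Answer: $- \frac{59863}{22} \approx -2721.0$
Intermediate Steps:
$A = - \frac{2573}{22}$ ($A = 3 + \left(\frac{1}{-4 + 26} + 8 \left(-15\right)\right) = 3 - \left(120 - \frac{1}{22}\right) = 3 + \left(\frac{1}{22} - 120\right) = 3 - \frac{2639}{22} = - \frac{2573}{22} \approx -116.95$)
$129 \left(-22\right) - A = 129 \left(-22\right) - - \frac{2573}{22} = -2838 + \frac{2573}{22} = - \frac{59863}{22}$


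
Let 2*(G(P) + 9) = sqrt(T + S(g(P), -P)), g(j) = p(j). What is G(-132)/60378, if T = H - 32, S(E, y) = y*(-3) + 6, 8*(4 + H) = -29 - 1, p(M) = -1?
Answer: -3/20126 + I*sqrt(191)/80504 ≈ -0.00014906 + 0.00017167*I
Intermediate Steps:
H = -31/4 (H = -4 + (-29 - 1)/8 = -4 + (1/8)*(-30) = -4 - 15/4 = -31/4 ≈ -7.7500)
g(j) = -1
S(E, y) = 6 - 3*y (S(E, y) = -3*y + 6 = 6 - 3*y)
T = -159/4 (T = -31/4 - 32 = -159/4 ≈ -39.750)
G(P) = -9 + sqrt(-135/4 + 3*P)/2 (G(P) = -9 + sqrt(-159/4 + (6 - (-3)*P))/2 = -9 + sqrt(-159/4 + (6 + 3*P))/2 = -9 + sqrt(-135/4 + 3*P)/2)
G(-132)/60378 = (-9 + sqrt(-135 + 12*(-132))/4)/60378 = (-9 + sqrt(-135 - 1584)/4)*(1/60378) = (-9 + sqrt(-1719)/4)*(1/60378) = (-9 + (3*I*sqrt(191))/4)*(1/60378) = (-9 + 3*I*sqrt(191)/4)*(1/60378) = -3/20126 + I*sqrt(191)/80504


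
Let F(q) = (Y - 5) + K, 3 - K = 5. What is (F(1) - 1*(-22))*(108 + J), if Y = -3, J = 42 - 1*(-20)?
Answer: 2040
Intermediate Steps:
J = 62 (J = 42 + 20 = 62)
K = -2 (K = 3 - 1*5 = 3 - 5 = -2)
F(q) = -10 (F(q) = (-3 - 5) - 2 = -8 - 2 = -10)
(F(1) - 1*(-22))*(108 + J) = (-10 - 1*(-22))*(108 + 62) = (-10 + 22)*170 = 12*170 = 2040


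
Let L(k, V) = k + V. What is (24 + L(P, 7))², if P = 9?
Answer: 1600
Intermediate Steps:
L(k, V) = V + k
(24 + L(P, 7))² = (24 + (7 + 9))² = (24 + 16)² = 40² = 1600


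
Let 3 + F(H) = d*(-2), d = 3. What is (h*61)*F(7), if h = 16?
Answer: -8784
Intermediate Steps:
F(H) = -9 (F(H) = -3 + 3*(-2) = -3 - 6 = -9)
(h*61)*F(7) = (16*61)*(-9) = 976*(-9) = -8784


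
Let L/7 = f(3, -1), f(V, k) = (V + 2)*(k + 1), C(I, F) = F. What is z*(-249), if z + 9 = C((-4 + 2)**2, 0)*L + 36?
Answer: -6723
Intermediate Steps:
f(V, k) = (1 + k)*(2 + V) (f(V, k) = (2 + V)*(1 + k) = (1 + k)*(2 + V))
L = 0 (L = 7*(2 + 3 + 2*(-1) + 3*(-1)) = 7*(2 + 3 - 2 - 3) = 7*0 = 0)
z = 27 (z = -9 + (0*0 + 36) = -9 + (0 + 36) = -9 + 36 = 27)
z*(-249) = 27*(-249) = -6723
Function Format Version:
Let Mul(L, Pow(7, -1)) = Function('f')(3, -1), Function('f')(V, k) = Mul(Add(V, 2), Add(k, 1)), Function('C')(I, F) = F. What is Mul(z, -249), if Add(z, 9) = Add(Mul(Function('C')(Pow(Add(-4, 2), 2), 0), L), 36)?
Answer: -6723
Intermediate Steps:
Function('f')(V, k) = Mul(Add(1, k), Add(2, V)) (Function('f')(V, k) = Mul(Add(2, V), Add(1, k)) = Mul(Add(1, k), Add(2, V)))
L = 0 (L = Mul(7, Add(2, 3, Mul(2, -1), Mul(3, -1))) = Mul(7, Add(2, 3, -2, -3)) = Mul(7, 0) = 0)
z = 27 (z = Add(-9, Add(Mul(0, 0), 36)) = Add(-9, Add(0, 36)) = Add(-9, 36) = 27)
Mul(z, -249) = Mul(27, -249) = -6723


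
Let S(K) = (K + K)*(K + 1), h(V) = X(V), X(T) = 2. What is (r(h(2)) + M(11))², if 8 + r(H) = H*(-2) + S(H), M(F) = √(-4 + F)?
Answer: 7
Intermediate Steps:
h(V) = 2
S(K) = 2*K*(1 + K) (S(K) = (2*K)*(1 + K) = 2*K*(1 + K))
r(H) = -8 - 2*H + 2*H*(1 + H) (r(H) = -8 + (H*(-2) + 2*H*(1 + H)) = -8 + (-2*H + 2*H*(1 + H)) = -8 - 2*H + 2*H*(1 + H))
(r(h(2)) + M(11))² = ((-8 + 2*2²) + √(-4 + 11))² = ((-8 + 2*4) + √7)² = ((-8 + 8) + √7)² = (0 + √7)² = (√7)² = 7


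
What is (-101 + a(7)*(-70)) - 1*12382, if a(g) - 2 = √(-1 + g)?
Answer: -12623 - 70*√6 ≈ -12794.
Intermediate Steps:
a(g) = 2 + √(-1 + g)
(-101 + a(7)*(-70)) - 1*12382 = (-101 + (2 + √(-1 + 7))*(-70)) - 1*12382 = (-101 + (2 + √6)*(-70)) - 12382 = (-101 + (-140 - 70*√6)) - 12382 = (-241 - 70*√6) - 12382 = -12623 - 70*√6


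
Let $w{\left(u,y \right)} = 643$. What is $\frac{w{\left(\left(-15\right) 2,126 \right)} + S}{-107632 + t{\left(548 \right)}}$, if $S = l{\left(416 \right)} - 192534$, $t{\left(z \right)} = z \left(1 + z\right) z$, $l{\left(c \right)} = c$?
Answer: $- \frac{191475}{164759264} \approx -0.0011622$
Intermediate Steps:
$t{\left(z \right)} = z^{2} \left(1 + z\right)$
$S = -192118$ ($S = 416 - 192534 = -192118$)
$\frac{w{\left(\left(-15\right) 2,126 \right)} + S}{-107632 + t{\left(548 \right)}} = \frac{643 - 192118}{-107632 + 548^{2} \left(1 + 548\right)} = - \frac{191475}{-107632 + 300304 \cdot 549} = - \frac{191475}{-107632 + 164866896} = - \frac{191475}{164759264}$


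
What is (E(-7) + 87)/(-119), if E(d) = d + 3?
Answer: -83/119 ≈ -0.69748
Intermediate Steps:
E(d) = 3 + d
(E(-7) + 87)/(-119) = ((3 - 7) + 87)/(-119) = -(-4 + 87)/119 = -1/119*83 = -83/119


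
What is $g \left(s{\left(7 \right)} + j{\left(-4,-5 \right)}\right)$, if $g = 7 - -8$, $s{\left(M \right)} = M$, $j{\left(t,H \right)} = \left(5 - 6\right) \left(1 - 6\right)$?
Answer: $180$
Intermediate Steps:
$j{\left(t,H \right)} = 5$ ($j{\left(t,H \right)} = \left(-1\right) \left(-5\right) = 5$)
$g = 15$ ($g = 7 + 8 = 15$)
$g \left(s{\left(7 \right)} + j{\left(-4,-5 \right)}\right) = 15 \left(7 + 5\right) = 15 \cdot 12 = 180$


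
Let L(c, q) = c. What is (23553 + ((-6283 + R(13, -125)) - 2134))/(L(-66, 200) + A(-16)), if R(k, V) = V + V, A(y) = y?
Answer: -7443/41 ≈ -181.54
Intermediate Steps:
R(k, V) = 2*V
(23553 + ((-6283 + R(13, -125)) - 2134))/(L(-66, 200) + A(-16)) = (23553 + ((-6283 + 2*(-125)) - 2134))/(-66 - 16) = (23553 + ((-6283 - 250) - 2134))/(-82) = (23553 + (-6533 - 2134))*(-1/82) = (23553 - 8667)*(-1/82) = 14886*(-1/82) = -7443/41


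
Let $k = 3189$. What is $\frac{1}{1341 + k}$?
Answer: $\frac{1}{4530} \approx 0.00022075$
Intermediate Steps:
$\frac{1}{1341 + k} = \frac{1}{1341 + 3189} = \frac{1}{4530}$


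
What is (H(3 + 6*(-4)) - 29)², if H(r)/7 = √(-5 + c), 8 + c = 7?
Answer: 547 - 406*I*√6 ≈ 547.0 - 994.49*I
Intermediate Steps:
c = -1 (c = -8 + 7 = -1)
H(r) = 7*I*√6 (H(r) = 7*√(-5 - 1) = 7*√(-6) = 7*(I*√6) = 7*I*√6)
(H(3 + 6*(-4)) - 29)² = (7*I*√6 - 29)² = (-29 + 7*I*√6)²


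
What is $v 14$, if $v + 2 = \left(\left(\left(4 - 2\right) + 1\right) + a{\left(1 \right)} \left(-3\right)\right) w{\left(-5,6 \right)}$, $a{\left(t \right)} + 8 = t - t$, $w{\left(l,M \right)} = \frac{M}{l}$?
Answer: $- \frac{2408}{5} \approx -481.6$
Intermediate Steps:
$a{\left(t \right)} = -8$ ($a{\left(t \right)} = -8 + \left(t - t\right) = -8 + 0 = -8$)
$v = - \frac{172}{5}$ ($v = -2 + \left(\left(\left(4 - 2\right) + 1\right) - -24\right) \frac{6}{-5} = -2 + \left(\left(2 + 1\right) + 24\right) 6 \left(- \frac{1}{5}\right) = -2 + \left(3 + 24\right) \left(- \frac{6}{5}\right) = -2 + 27 \left(- \frac{6}{5}\right) = -2 - \frac{162}{5} = - \frac{172}{5} \approx -34.4$)
$v 14 = \left(- \frac{172}{5}\right) 14 = - \frac{2408}{5}$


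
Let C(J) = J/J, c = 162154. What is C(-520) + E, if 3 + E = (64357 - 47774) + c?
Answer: 178735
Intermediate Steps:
C(J) = 1
E = 178734 (E = -3 + ((64357 - 47774) + 162154) = -3 + (16583 + 162154) = -3 + 178737 = 178734)
C(-520) + E = 1 + 178734 = 178735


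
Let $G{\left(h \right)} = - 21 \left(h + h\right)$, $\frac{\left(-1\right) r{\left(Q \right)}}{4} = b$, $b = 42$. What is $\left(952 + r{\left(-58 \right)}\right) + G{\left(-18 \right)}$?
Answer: $1540$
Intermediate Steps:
$r{\left(Q \right)} = -168$ ($r{\left(Q \right)} = \left(-4\right) 42 = -168$)
$G{\left(h \right)} = - 42 h$ ($G{\left(h \right)} = - 21 \cdot 2 h = - 42 h$)
$\left(952 + r{\left(-58 \right)}\right) + G{\left(-18 \right)} = \left(952 - 168\right) - -756 = 784 + 756 = 1540$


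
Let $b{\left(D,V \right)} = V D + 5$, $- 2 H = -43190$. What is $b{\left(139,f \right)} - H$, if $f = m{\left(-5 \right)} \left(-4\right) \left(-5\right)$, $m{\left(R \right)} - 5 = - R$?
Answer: $6210$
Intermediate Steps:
$H = 21595$ ($H = \left(- \frac{1}{2}\right) \left(-43190\right) = 21595$)
$m{\left(R \right)} = 5 - R$
$f = 200$ ($f = \left(5 - -5\right) \left(-4\right) \left(-5\right) = \left(5 + 5\right) \left(-4\right) \left(-5\right) = 10 \left(-4\right) \left(-5\right) = \left(-40\right) \left(-5\right) = 200$)
$b{\left(D,V \right)} = 5 + D V$ ($b{\left(D,V \right)} = D V + 5 = 5 + D V$)
$b{\left(139,f \right)} - H = \left(5 + 139 \cdot 200\right) - 21595 = \left(5 + 27800\right) - 21595 = 27805 - 21595 = 6210$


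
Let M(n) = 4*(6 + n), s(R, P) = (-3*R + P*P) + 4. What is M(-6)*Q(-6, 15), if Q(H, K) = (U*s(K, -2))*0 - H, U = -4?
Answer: 0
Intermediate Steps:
s(R, P) = 4 + P² - 3*R (s(R, P) = (-3*R + P²) + 4 = (P² - 3*R) + 4 = 4 + P² - 3*R)
M(n) = 24 + 4*n
Q(H, K) = -H (Q(H, K) = -4*(4 + (-2)² - 3*K)*0 - H = -4*(4 + 4 - 3*K)*0 - H = -4*(8 - 3*K)*0 - H = (-32 + 12*K)*0 - H = 0 - H = -H)
M(-6)*Q(-6, 15) = (24 + 4*(-6))*(-1*(-6)) = (24 - 24)*6 = 0*6 = 0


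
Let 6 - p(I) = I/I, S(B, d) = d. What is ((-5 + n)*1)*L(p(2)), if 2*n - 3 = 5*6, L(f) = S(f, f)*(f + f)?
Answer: 575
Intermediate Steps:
p(I) = 5 (p(I) = 6 - I/I = 6 - 1*1 = 6 - 1 = 5)
L(f) = 2*f² (L(f) = f*(f + f) = f*(2*f) = 2*f²)
n = 33/2 (n = 3/2 + (5*6)/2 = 3/2 + (½)*30 = 3/2 + 15 = 33/2 ≈ 16.500)
((-5 + n)*1)*L(p(2)) = ((-5 + 33/2)*1)*(2*5²) = ((23/2)*1)*(2*25) = (23/2)*50 = 575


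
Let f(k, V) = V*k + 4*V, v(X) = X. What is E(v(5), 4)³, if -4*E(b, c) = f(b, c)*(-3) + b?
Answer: 1092727/64 ≈ 17074.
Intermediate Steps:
f(k, V) = 4*V + V*k
E(b, c) = -b/4 + 3*c*(4 + b)/4 (E(b, c) = -((c*(4 + b))*(-3) + b)/4 = -(-3*c*(4 + b) + b)/4 = -(b - 3*c*(4 + b))/4 = -b/4 + 3*c*(4 + b)/4)
E(v(5), 4)³ = (-¼*5 + (¾)*4*(4 + 5))³ = (-5/4 + (¾)*4*9)³ = (-5/4 + 27)³ = (103/4)³ = 1092727/64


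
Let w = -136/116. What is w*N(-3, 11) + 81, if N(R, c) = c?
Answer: 1975/29 ≈ 68.103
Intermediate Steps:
w = -34/29 (w = -136*1/116 = -34/29 ≈ -1.1724)
w*N(-3, 11) + 81 = -34/29*11 + 81 = -374/29 + 81 = 1975/29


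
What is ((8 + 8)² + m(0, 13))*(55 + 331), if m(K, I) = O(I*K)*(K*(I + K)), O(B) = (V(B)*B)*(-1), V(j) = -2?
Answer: 98816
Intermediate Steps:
O(B) = 2*B (O(B) = -2*B*(-1) = 2*B)
m(K, I) = 2*I*K²*(I + K) (m(K, I) = (2*(I*K))*(K*(I + K)) = (2*I*K)*(K*(I + K)) = 2*I*K²*(I + K))
((8 + 8)² + m(0, 13))*(55 + 331) = ((8 + 8)² + 2*13*0²*(13 + 0))*(55 + 331) = (16² + 2*13*0*13)*386 = (256 + 0)*386 = 256*386 = 98816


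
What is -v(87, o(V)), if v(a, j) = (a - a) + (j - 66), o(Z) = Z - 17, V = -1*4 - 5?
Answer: 92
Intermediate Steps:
V = -9 (V = -4 - 5 = -9)
o(Z) = -17 + Z
v(a, j) = -66 + j (v(a, j) = 0 + (-66 + j) = -66 + j)
-v(87, o(V)) = -(-66 + (-17 - 9)) = -(-66 - 26) = -1*(-92) = 92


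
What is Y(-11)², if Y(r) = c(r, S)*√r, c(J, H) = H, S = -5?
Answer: -275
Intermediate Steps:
Y(r) = -5*√r
Y(-11)² = (-5*I*√11)² = -275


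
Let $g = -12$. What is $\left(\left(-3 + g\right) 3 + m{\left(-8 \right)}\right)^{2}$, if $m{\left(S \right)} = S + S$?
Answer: $3721$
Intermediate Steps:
$m{\left(S \right)} = 2 S$
$\left(\left(-3 + g\right) 3 + m{\left(-8 \right)}\right)^{2} = \left(\left(-3 - 12\right) 3 + 2 \left(-8\right)\right)^{2} = \left(\left(-15\right) 3 - 16\right)^{2} = \left(-45 - 16\right)^{2} = \left(-61\right)^{2} = 3721$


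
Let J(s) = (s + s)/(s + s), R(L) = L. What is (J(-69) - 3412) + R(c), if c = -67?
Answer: -3478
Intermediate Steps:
J(s) = 1 (J(s) = (2*s)/((2*s)) = (2*s)*(1/(2*s)) = 1)
(J(-69) - 3412) + R(c) = (1 - 3412) - 67 = -3411 - 67 = -3478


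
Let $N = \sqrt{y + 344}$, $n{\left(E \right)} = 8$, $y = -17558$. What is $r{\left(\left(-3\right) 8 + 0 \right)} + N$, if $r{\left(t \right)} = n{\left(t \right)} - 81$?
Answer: $-73 + i \sqrt{17214} \approx -73.0 + 131.2 i$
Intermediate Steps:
$N = i \sqrt{17214}$ ($N = \sqrt{-17558 + 344} = \sqrt{-17214} = i \sqrt{17214} \approx 131.2 i$)
$r{\left(t \right)} = -73$ ($r{\left(t \right)} = 8 - 81 = -73$)
$r{\left(\left(-3\right) 8 + 0 \right)} + N = -73 + i \sqrt{17214}$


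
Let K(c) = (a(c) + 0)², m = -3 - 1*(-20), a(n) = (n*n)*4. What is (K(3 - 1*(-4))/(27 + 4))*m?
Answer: 653072/31 ≈ 21067.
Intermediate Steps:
a(n) = 4*n² (a(n) = n²*4 = 4*n²)
m = 17 (m = -3 + 20 = 17)
K(c) = 16*c⁴ (K(c) = (4*c² + 0)² = (4*c²)² = 16*c⁴)
(K(3 - 1*(-4))/(27 + 4))*m = ((16*(3 - 1*(-4))⁴)/(27 + 4))*17 = ((16*(3 + 4)⁴)/31)*17 = ((16*7⁴)*(1/31))*17 = ((16*2401)*(1/31))*17 = (38416*(1/31))*17 = (38416/31)*17 = 653072/31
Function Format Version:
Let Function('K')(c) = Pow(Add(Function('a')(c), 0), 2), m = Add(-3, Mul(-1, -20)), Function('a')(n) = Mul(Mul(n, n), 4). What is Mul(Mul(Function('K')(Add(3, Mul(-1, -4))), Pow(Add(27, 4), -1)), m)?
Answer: Rational(653072, 31) ≈ 21067.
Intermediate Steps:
Function('a')(n) = Mul(4, Pow(n, 2)) (Function('a')(n) = Mul(Pow(n, 2), 4) = Mul(4, Pow(n, 2)))
m = 17 (m = Add(-3, 20) = 17)
Function('K')(c) = Mul(16, Pow(c, 4)) (Function('K')(c) = Pow(Add(Mul(4, Pow(c, 2)), 0), 2) = Pow(Mul(4, Pow(c, 2)), 2) = Mul(16, Pow(c, 4)))
Mul(Mul(Function('K')(Add(3, Mul(-1, -4))), Pow(Add(27, 4), -1)), m) = Mul(Mul(Mul(16, Pow(Add(3, Mul(-1, -4)), 4)), Pow(Add(27, 4), -1)), 17) = Mul(Mul(Mul(16, Pow(Add(3, 4), 4)), Pow(31, -1)), 17) = Mul(Mul(Mul(16, Pow(7, 4)), Rational(1, 31)), 17) = Mul(Mul(Mul(16, 2401), Rational(1, 31)), 17) = Mul(Mul(38416, Rational(1, 31)), 17) = Mul(Rational(38416, 31), 17) = Rational(653072, 31)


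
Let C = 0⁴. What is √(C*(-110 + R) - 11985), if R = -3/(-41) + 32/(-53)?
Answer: I*√11985 ≈ 109.48*I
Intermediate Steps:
C = 0
R = -1153/2173 (R = -3*(-1/41) + 32*(-1/53) = 3/41 - 32/53 = -1153/2173 ≈ -0.53060)
√(C*(-110 + R) - 11985) = √(0*(-110 - 1153/2173) - 11985) = √(0*(-240183/2173) - 11985) = √(0 - 11985) = √(-11985) = I*√11985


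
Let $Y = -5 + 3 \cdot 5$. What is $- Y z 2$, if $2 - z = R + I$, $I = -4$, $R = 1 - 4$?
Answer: $-180$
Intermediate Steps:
$R = -3$
$z = 9$ ($z = 2 - \left(-3 - 4\right) = 2 - -7 = 2 + 7 = 9$)
$Y = 10$ ($Y = -5 + 15 = 10$)
$- Y z 2 = \left(-1\right) 10 \cdot 9 \cdot 2 = \left(-10\right) 18 = -180$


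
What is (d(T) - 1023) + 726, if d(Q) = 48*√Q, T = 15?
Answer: -297 + 48*√15 ≈ -111.10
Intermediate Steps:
(d(T) - 1023) + 726 = (48*√15 - 1023) + 726 = (-1023 + 48*√15) + 726 = -297 + 48*√15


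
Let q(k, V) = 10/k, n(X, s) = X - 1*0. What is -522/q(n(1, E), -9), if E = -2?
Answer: -261/5 ≈ -52.200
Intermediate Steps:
n(X, s) = X (n(X, s) = X + 0 = X)
-522/q(n(1, E), -9) = -522/(10/1) = -522/(10*1) = -522/10 = -522*⅒ = -261/5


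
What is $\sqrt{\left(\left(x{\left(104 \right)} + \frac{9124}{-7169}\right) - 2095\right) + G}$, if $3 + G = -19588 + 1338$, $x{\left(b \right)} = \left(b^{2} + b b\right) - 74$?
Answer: $\frac{\sqrt{62122008854}}{7169} \approx 34.767$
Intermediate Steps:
$x{\left(b \right)} = -74 + 2 b^{2}$ ($x{\left(b \right)} = \left(b^{2} + b^{2}\right) - 74 = 2 b^{2} - 74 = -74 + 2 b^{2}$)
$G = -18253$ ($G = -3 + \left(-19588 + 1338\right) = -3 - 18250 = -18253$)
$\sqrt{\left(\left(x{\left(104 \right)} + \frac{9124}{-7169}\right) - 2095\right) + G} = \sqrt{\left(\left(\left(-74 + 2 \cdot 104^{2}\right) + \frac{9124}{-7169}\right) - 2095\right) - 18253} = \sqrt{\left(\left(\left(-74 + 2 \cdot 10816\right) + 9124 \left(- \frac{1}{7169}\right)\right) - 2095\right) - 18253} = \sqrt{\left(\left(\left(-74 + 21632\right) - \frac{9124}{7169}\right) - 2095\right) - 18253} = \sqrt{\left(\left(21558 - \frac{9124}{7169}\right) - 2095\right) - 18253} = \sqrt{\left(\frac{154540178}{7169} - 2095\right) - 18253} = \sqrt{\frac{139521123}{7169} - 18253} = \sqrt{\frac{8665366}{7169}} = \frac{\sqrt{62122008854}}{7169}$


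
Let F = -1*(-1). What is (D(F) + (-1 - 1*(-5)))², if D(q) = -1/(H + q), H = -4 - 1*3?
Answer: 625/36 ≈ 17.361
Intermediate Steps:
H = -7 (H = -4 - 3 = -7)
F = 1
D(q) = -1/(-7 + q)
(D(F) + (-1 - 1*(-5)))² = (-1/(-7 + 1) + (-1 - 1*(-5)))² = (-1/(-6) + (-1 + 5))² = (-1*(-⅙) + 4)² = (⅙ + 4)² = (25/6)² = 625/36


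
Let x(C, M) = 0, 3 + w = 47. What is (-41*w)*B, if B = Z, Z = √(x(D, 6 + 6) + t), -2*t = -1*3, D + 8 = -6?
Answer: -902*√6 ≈ -2209.4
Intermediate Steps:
w = 44 (w = -3 + 47 = 44)
D = -14 (D = -8 - 6 = -14)
t = 3/2 (t = -(-1)*3/2 = -½*(-3) = 3/2 ≈ 1.5000)
Z = √6/2 (Z = √(0 + 3/2) = √(3/2) = √6/2 ≈ 1.2247)
B = √6/2 ≈ 1.2247
(-41*w)*B = (-41*44)*(√6/2) = -902*√6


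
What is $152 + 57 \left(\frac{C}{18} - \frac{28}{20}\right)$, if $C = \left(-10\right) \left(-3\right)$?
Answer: $\frac{836}{5} \approx 167.2$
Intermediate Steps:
$C = 30$
$152 + 57 \left(\frac{C}{18} - \frac{28}{20}\right) = 152 + 57 \left(\frac{30}{18} - \frac{28}{20}\right) = 152 + 57 \left(30 \cdot \frac{1}{18} - \frac{7}{5}\right) = 152 + 57 \left(\frac{5}{3} - \frac{7}{5}\right) = 152 + 57 \cdot \frac{4}{15} = 152 + \frac{76}{5} = \frac{836}{5}$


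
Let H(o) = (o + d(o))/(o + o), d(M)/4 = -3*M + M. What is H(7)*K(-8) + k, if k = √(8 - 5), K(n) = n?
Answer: 28 + √3 ≈ 29.732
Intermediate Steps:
d(M) = -8*M (d(M) = 4*(-3*M + M) = 4*(-2*M) = -8*M)
H(o) = -7/2 (H(o) = (o - 8*o)/(o + o) = (-7*o)/((2*o)) = (-7*o)*(1/(2*o)) = -7/2)
k = √3 ≈ 1.7320
H(7)*K(-8) + k = -7/2*(-8) + √3 = 28 + √3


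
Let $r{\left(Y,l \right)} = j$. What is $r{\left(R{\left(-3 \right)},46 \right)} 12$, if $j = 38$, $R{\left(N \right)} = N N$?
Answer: $456$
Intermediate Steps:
$R{\left(N \right)} = N^{2}$
$r{\left(Y,l \right)} = 38$
$r{\left(R{\left(-3 \right)},46 \right)} 12 = 38 \cdot 12 = 456$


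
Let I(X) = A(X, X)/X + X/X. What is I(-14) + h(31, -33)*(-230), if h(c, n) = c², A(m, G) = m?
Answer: -221028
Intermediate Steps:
I(X) = 2 (I(X) = X/X + X/X = 1 + 1 = 2)
I(-14) + h(31, -33)*(-230) = 2 + 31²*(-230) = 2 + 961*(-230) = 2 - 221030 = -221028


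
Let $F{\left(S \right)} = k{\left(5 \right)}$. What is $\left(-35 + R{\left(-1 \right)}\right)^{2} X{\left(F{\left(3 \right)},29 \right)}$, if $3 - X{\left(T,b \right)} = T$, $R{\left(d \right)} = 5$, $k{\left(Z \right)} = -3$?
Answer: $5400$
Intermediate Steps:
$F{\left(S \right)} = -3$
$X{\left(T,b \right)} = 3 - T$
$\left(-35 + R{\left(-1 \right)}\right)^{2} X{\left(F{\left(3 \right)},29 \right)} = \left(-35 + 5\right)^{2} \left(3 - -3\right) = \left(-30\right)^{2} \left(3 + 3\right) = 900 \cdot 6 = 5400$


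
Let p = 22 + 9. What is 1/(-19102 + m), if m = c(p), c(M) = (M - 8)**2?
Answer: -1/18573 ≈ -5.3842e-5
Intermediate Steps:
p = 31
c(M) = (-8 + M)**2
m = 529 (m = (-8 + 31)**2 = 23**2 = 529)
1/(-19102 + m) = 1/(-19102 + 529) = 1/(-18573) = -1/18573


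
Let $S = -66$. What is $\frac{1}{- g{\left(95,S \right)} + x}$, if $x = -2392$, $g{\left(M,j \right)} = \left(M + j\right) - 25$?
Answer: $- \frac{1}{2396} \approx -0.00041736$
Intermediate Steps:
$g{\left(M,j \right)} = -25 + M + j$
$\frac{1}{- g{\left(95,S \right)} + x} = \frac{1}{- (-25 + 95 - 66) - 2392} = \frac{1}{\left(-1\right) 4 - 2392} = \frac{1}{-4 - 2392} = \frac{1}{-2396} = - \frac{1}{2396}$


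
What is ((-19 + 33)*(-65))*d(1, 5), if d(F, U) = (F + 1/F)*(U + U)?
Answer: -18200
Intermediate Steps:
d(F, U) = 2*U*(F + 1/F) (d(F, U) = (F + 1/F)*(2*U) = 2*U*(F + 1/F))
((-19 + 33)*(-65))*d(1, 5) = ((-19 + 33)*(-65))*(2*5*(1 + 1**2)/1) = (14*(-65))*(2*5*1*(1 + 1)) = -1820*5*2 = -910*20 = -18200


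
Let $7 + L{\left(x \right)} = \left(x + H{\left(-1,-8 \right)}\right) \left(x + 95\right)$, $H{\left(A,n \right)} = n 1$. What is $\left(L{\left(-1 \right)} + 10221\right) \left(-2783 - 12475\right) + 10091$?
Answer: $-142926853$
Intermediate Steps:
$H{\left(A,n \right)} = n$
$L{\left(x \right)} = -7 + \left(-8 + x\right) \left(95 + x\right)$ ($L{\left(x \right)} = -7 + \left(x - 8\right) \left(x + 95\right) = -7 + \left(-8 + x\right) \left(95 + x\right)$)
$\left(L{\left(-1 \right)} + 10221\right) \left(-2783 - 12475\right) + 10091 = \left(\left(-767 + \left(-1\right)^{2} + 87 \left(-1\right)\right) + 10221\right) \left(-2783 - 12475\right) + 10091 = \left(\left(-767 + 1 - 87\right) + 10221\right) \left(-15258\right) + 10091 = \left(-853 + 10221\right) \left(-15258\right) + 10091 = 9368 \left(-15258\right) + 10091 = -142936944 + 10091 = -142926853$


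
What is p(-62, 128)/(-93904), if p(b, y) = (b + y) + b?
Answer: -1/23476 ≈ -4.2597e-5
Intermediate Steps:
p(b, y) = y + 2*b
p(-62, 128)/(-93904) = (128 + 2*(-62))/(-93904) = (128 - 124)*(-1/93904) = 4*(-1/93904) = -1/23476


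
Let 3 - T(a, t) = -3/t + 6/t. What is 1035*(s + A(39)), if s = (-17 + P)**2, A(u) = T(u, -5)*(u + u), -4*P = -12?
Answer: 493488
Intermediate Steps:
P = 3 (P = -1/4*(-12) = 3)
T(a, t) = 3 - 3/t (T(a, t) = 3 - (-3/t + 6/t) = 3 - 3/t)
A(u) = 36*u/5 (A(u) = (3 - 3/(-5))*(u + u) = (3 - 3*(-1/5))*(2*u) = (3 + 3/5)*(2*u) = 18*(2*u)/5 = 36*u/5)
s = 196 (s = (-17 + 3)**2 = (-14)**2 = 196)
1035*(s + A(39)) = 1035*(196 + (36/5)*39) = 1035*(196 + 1404/5) = 1035*(2384/5) = 493488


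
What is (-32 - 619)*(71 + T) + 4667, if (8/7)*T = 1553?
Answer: -7409453/8 ≈ -9.2618e+5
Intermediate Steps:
T = 10871/8 (T = (7/8)*1553 = 10871/8 ≈ 1358.9)
(-32 - 619)*(71 + T) + 4667 = (-32 - 619)*(71 + 10871/8) + 4667 = -651*11439/8 + 4667 = -7446789/8 + 4667 = -7409453/8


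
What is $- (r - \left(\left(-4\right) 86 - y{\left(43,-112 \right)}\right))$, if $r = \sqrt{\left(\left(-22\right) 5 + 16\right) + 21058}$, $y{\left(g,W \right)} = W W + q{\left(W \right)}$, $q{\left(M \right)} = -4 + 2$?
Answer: $-12886 - 2 \sqrt{5241} \approx -13031.0$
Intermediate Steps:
$q{\left(M \right)} = -2$
$y{\left(g,W \right)} = -2 + W^{2}$ ($y{\left(g,W \right)} = W W - 2 = W^{2} - 2 = -2 + W^{2}$)
$r = 2 \sqrt{5241}$ ($r = \sqrt{\left(-110 + 16\right) + 21058} = \sqrt{-94 + 21058} = \sqrt{20964} = 2 \sqrt{5241} \approx 144.79$)
$- (r - \left(\left(-4\right) 86 - y{\left(43,-112 \right)}\right)) = - (2 \sqrt{5241} - \left(\left(-4\right) 86 - \left(-2 + \left(-112\right)^{2}\right)\right)) = - (2 \sqrt{5241} - \left(-344 - \left(-2 + 12544\right)\right)) = - (2 \sqrt{5241} - \left(-344 - 12542\right)) = - (2 \sqrt{5241} - -12886) = - (2 \sqrt{5241} + 12886) = - (12886 + 2 \sqrt{5241}) = -12886 - 2 \sqrt{5241}$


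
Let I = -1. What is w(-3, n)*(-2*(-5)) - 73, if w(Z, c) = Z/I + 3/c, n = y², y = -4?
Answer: -329/8 ≈ -41.125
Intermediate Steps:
n = 16 (n = (-4)² = 16)
w(Z, c) = -Z + 3/c (w(Z, c) = Z/(-1) + 3/c = Z*(-1) + 3/c = -Z + 3/c)
w(-3, n)*(-2*(-5)) - 73 = (-1*(-3) + 3/16)*(-2*(-5)) - 73 = (3 + 3*(1/16))*10 - 73 = (3 + 3/16)*10 - 73 = (51/16)*10 - 73 = 255/8 - 73 = -329/8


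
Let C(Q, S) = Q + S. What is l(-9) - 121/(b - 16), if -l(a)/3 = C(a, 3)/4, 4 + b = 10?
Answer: 83/5 ≈ 16.600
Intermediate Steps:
b = 6 (b = -4 + 10 = 6)
l(a) = -9/4 - 3*a/4 (l(a) = -3*(a + 3)/4 = -3*(3 + a)/4 = -3*(¾ + a/4) = -9/4 - 3*a/4)
l(-9) - 121/(b - 16) = (-9/4 - ¾*(-9)) - 121/(6 - 16) = (-9/4 + 27/4) - 121/(-10) = 9/2 - 121*(-⅒) = 9/2 + 121/10 = 83/5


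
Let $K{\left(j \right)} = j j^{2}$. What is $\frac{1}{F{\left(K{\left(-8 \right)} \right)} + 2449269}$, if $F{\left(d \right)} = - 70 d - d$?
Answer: $\frac{1}{2485621} \approx 4.0231 \cdot 10^{-7}$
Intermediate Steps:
$K{\left(j \right)} = j^{3}$
$F{\left(d \right)} = - 71 d$
$\frac{1}{F{\left(K{\left(-8 \right)} \right)} + 2449269} = \frac{1}{- 71 \left(-8\right)^{3} + 2449269} = \frac{1}{\left(-71\right) \left(-512\right) + 2449269} = \frac{1}{36352 + 2449269} = \frac{1}{2485621}$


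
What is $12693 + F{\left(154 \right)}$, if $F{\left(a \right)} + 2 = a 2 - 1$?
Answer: $12998$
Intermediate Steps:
$F{\left(a \right)} = -3 + 2 a$ ($F{\left(a \right)} = -2 + \left(a 2 - 1\right) = -2 + \left(2 a - 1\right) = -2 + \left(-1 + 2 a\right) = -3 + 2 a$)
$12693 + F{\left(154 \right)} = 12693 + \left(-3 + 2 \cdot 154\right) = 12693 + \left(-3 + 308\right) = 12693 + 305 = 12998$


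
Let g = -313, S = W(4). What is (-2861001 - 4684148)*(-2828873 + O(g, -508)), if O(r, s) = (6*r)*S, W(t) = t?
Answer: 21400947446365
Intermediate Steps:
S = 4
O(r, s) = 24*r (O(r, s) = (6*r)*4 = 24*r)
(-2861001 - 4684148)*(-2828873 + O(g, -508)) = (-2861001 - 4684148)*(-2828873 + 24*(-313)) = -7545149*(-2828873 - 7512) = -7545149*(-2836385) = 21400947446365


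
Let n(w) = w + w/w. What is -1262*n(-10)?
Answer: 11358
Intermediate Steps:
n(w) = 1 + w (n(w) = w + 1 = 1 + w)
-1262*n(-10) = -1262*(1 - 10) = -1262*(-9) = 11358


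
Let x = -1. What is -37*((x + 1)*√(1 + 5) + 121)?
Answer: -4477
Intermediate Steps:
-37*((x + 1)*√(1 + 5) + 121) = -37*((-1 + 1)*√(1 + 5) + 121) = -37*(0*√6 + 121) = -37*(0 + 121) = -37*121 = -4477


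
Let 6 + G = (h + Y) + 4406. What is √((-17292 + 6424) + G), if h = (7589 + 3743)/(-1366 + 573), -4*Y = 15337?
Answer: I*√25950183545/1586 ≈ 101.57*I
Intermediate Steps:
Y = -15337/4 (Y = -¼*15337 = -15337/4 ≈ -3834.3)
h = -11332/793 (h = 11332/(-793) = 11332*(-1/793) = -11332/793 ≈ -14.290)
G = 1749231/3172 (G = -6 + ((-11332/793 - 15337/4) + 4406) = -6 + (-12207569/3172 + 4406) = -6 + 1768263/3172 = 1749231/3172 ≈ 551.46)
√((-17292 + 6424) + G) = √((-17292 + 6424) + 1749231/3172) = √(-10868 + 1749231/3172) = √(-32724065/3172) = I*√25950183545/1586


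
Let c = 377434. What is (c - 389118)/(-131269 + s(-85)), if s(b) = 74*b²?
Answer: -11684/403381 ≈ -0.028965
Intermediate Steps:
(c - 389118)/(-131269 + s(-85)) = (377434 - 389118)/(-131269 + 74*(-85)²) = -11684/(-131269 + 74*7225) = -11684/(-131269 + 534650) = -11684/403381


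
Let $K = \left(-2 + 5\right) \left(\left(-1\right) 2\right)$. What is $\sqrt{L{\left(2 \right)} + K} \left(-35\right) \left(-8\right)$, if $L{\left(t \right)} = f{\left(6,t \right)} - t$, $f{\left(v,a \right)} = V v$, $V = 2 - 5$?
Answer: $280 i \sqrt{26} \approx 1427.7 i$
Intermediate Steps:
$V = -3$
$f{\left(v,a \right)} = - 3 v$
$L{\left(t \right)} = -18 - t$ ($L{\left(t \right)} = \left(-3\right) 6 - t = -18 - t$)
$K = -6$ ($K = 3 \left(-2\right) = -6$)
$\sqrt{L{\left(2 \right)} + K} \left(-35\right) \left(-8\right) = \sqrt{\left(-18 - 2\right) - 6} \left(-35\right) \left(-8\right) = \sqrt{-20 - 6} \left(-35\right) \left(-8\right) = \sqrt{-26} \left(-35\right) \left(-8\right) = i \sqrt{26} \left(-35\right) \left(-8\right) = - 35 i \sqrt{26} \left(-8\right) = 280 i \sqrt{26}$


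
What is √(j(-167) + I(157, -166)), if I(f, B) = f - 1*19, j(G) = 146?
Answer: 2*√71 ≈ 16.852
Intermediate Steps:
I(f, B) = -19 + f (I(f, B) = f - 19 = -19 + f)
√(j(-167) + I(157, -166)) = √(146 + (-19 + 157)) = √(146 + 138) = √284 = 2*√71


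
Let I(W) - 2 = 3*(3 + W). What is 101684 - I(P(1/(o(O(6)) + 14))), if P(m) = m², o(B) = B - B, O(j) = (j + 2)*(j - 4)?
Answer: 19927905/196 ≈ 1.0167e+5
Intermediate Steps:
O(j) = (-4 + j)*(2 + j) (O(j) = (2 + j)*(-4 + j) = (-4 + j)*(2 + j))
o(B) = 0
I(W) = 11 + 3*W (I(W) = 2 + 3*(3 + W) = 2 + (9 + 3*W) = 11 + 3*W)
101684 - I(P(1/(o(O(6)) + 14))) = 101684 - (11 + 3*(1/(0 + 14))²) = 101684 - (11 + 3*(1/14)²) = 101684 - (11 + 3*(1/196)) = 101684 - (11 + 3/196) = 101684 - 1*2159/196 = 101684 - 2159/196 = 19927905/196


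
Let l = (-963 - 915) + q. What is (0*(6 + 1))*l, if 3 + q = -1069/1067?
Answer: 0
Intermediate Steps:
q = -4270/1067 (q = -3 - 1069/1067 = -4270/1067 ≈ -4.0019)
l = -2008096/1067 (l = (-963 - 915) - 4270/1067 = -1878 - 4270/1067 = -2008096/1067 ≈ -1882.0)
(0*(6 + 1))*l = (0*(6 + 1))*(-2008096/1067) = (0*7)*(-2008096/1067) = 0*(-2008096/1067) = 0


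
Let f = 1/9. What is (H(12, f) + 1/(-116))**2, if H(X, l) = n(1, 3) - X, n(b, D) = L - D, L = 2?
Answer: 2277081/13456 ≈ 169.22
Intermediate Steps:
n(b, D) = 2 - D
f = 1/9 ≈ 0.11111
H(X, l) = -1 - X (H(X, l) = (2 - 1*3) - X = (2 - 3) - X = -1 - X)
(H(12, f) + 1/(-116))**2 = ((-1 - 1*12) + 1/(-116))**2 = ((-1 - 12) - 1/116)**2 = (-13 - 1/116)**2 = (-1509/116)**2 = 2277081/13456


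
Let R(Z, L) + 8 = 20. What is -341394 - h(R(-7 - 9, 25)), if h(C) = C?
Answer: -341406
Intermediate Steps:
R(Z, L) = 12 (R(Z, L) = -8 + 20 = 12)
-341394 - h(R(-7 - 9, 25)) = -341394 - 1*12 = -341394 - 12 = -341406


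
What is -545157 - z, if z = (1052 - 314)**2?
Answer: -1089801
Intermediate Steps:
z = 544644 (z = 738**2 = 544644)
-545157 - z = -545157 - 1*544644 = -545157 - 544644 = -1089801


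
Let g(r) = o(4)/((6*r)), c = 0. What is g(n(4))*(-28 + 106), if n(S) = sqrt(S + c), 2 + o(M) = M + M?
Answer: 39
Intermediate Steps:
o(M) = -2 + 2*M (o(M) = -2 + (M + M) = -2 + 2*M)
n(S) = sqrt(S) (n(S) = sqrt(S + 0) = sqrt(S))
g(r) = 1/r (g(r) = (-2 + 2*4)/((6*r)) = (-2 + 8)*(1/(6*r)) = 6*(1/(6*r)) = 1/r)
g(n(4))*(-28 + 106) = (-28 + 106)/(sqrt(4)) = 78/2 = (1/2)*78 = 39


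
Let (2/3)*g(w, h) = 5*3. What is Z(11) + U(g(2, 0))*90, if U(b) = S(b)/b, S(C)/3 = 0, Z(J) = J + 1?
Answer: 12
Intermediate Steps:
Z(J) = 1 + J
S(C) = 0 (S(C) = 3*0 = 0)
g(w, h) = 45/2 (g(w, h) = 3*(5*3)/2 = (3/2)*15 = 45/2)
U(b) = 0 (U(b) = 0/b = 0)
Z(11) + U(g(2, 0))*90 = (1 + 11) + 0*90 = 12 + 0 = 12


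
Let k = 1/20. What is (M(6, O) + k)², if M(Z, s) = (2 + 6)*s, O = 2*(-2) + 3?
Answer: 25281/400 ≈ 63.203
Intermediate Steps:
O = -1 (O = -4 + 3 = -1)
M(Z, s) = 8*s
k = 1/20 ≈ 0.050000
(M(6, O) + k)² = (8*(-1) + 1/20)² = (-8 + 1/20)² = (-159/20)² = 25281/400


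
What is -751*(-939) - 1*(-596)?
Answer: 705785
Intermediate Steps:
-751*(-939) - 1*(-596) = 705189 + 596 = 705785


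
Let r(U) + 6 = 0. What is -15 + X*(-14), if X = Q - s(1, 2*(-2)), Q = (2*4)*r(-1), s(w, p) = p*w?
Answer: 601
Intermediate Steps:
r(U) = -6 (r(U) = -6 + 0 = -6)
Q = -48 (Q = (2*4)*(-6) = 8*(-6) = -48)
X = -44 (X = -48 - 2*(-2) = -48 - (-4) = -48 - 1*(-4) = -48 + 4 = -44)
-15 + X*(-14) = -15 - 44*(-14) = -15 + 616 = 601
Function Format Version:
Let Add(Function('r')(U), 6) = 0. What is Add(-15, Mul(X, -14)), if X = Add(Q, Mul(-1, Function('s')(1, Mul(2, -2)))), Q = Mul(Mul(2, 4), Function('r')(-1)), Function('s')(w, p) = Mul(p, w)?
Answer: 601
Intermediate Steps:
Function('r')(U) = -6 (Function('r')(U) = Add(-6, 0) = -6)
Q = -48 (Q = Mul(Mul(2, 4), -6) = Mul(8, -6) = -48)
X = -44 (X = Add(-48, Mul(-1, Mul(Mul(2, -2), 1))) = Add(-48, Mul(-1, Mul(-4, 1))) = Add(-48, Mul(-1, -4)) = Add(-48, 4) = -44)
Add(-15, Mul(X, -14)) = Add(-15, Mul(-44, -14)) = Add(-15, 616) = 601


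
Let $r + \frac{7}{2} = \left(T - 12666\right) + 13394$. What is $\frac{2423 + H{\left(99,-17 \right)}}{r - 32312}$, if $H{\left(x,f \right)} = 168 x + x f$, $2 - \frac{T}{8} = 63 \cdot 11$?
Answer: $- \frac{34744}{74231} \approx -0.46805$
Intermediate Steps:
$T = -5528$ ($T = 16 - 8 \cdot 63 \cdot 11 = 16 - 5544 = -5528$)
$H{\left(x,f \right)} = 168 x + f x$
$r = - \frac{9607}{2}$ ($r = - \frac{7}{2} + \left(\left(-5528 - 12666\right) + 13394\right) = - \frac{7}{2} + \left(-18194 + 13394\right) = - \frac{7}{2} - 4800 = - \frac{9607}{2} \approx -4803.5$)
$\frac{2423 + H{\left(99,-17 \right)}}{r - 32312} = \frac{2423 + 99 \left(168 - 17\right)}{- \frac{9607}{2} - 32312} = \frac{2423 + 99 \cdot 151}{- \frac{74231}{2}} = \left(2423 + 14949\right) \left(- \frac{2}{74231}\right) = 17372 \left(- \frac{2}{74231}\right) = - \frac{34744}{74231}$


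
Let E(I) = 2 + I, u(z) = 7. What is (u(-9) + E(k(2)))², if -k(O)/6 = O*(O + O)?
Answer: 1521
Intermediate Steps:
k(O) = -12*O² (k(O) = -6*O*(O + O) = -6*O*2*O = -12*O²)
(u(-9) + E(k(2)))² = (7 + (2 - 12*2²))² = (7 + (2 - 12*4))² = (7 + (2 - 48))² = (7 - 46)² = (-39)² = 1521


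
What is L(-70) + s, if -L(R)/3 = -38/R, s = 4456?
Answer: 155903/35 ≈ 4454.4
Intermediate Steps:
L(R) = 114/R (L(R) = -(-114)/R = 114/R)
L(-70) + s = 114/(-70) + 4456 = 114*(-1/70) + 4456 = -57/35 + 4456 = 155903/35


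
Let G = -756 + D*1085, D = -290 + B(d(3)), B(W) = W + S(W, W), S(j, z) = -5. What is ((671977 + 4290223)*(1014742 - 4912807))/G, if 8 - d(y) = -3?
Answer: 2417872267875/38612 ≈ 6.2620e+7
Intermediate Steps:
d(y) = 11 (d(y) = 8 - 1*(-3) = 8 + 3 = 11)
B(W) = -5 + W (B(W) = W - 5 = -5 + W)
D = -284 (D = -290 + (-5 + 11) = -290 + 6 = -284)
G = -308896 (G = -756 - 284*1085 = -756 - 308140 = -308896)
((671977 + 4290223)*(1014742 - 4912807))/G = ((671977 + 4290223)*(1014742 - 4912807))/(-308896) = (4962200*(-3898065))*(-1/308896) = -19342978143000*(-1/308896) = 2417872267875/38612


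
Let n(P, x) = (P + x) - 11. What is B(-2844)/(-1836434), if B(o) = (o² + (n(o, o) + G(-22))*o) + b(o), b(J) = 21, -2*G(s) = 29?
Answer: -24337551/1836434 ≈ -13.253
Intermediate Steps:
n(P, x) = -11 + P + x
G(s) = -29/2 (G(s) = -½*29 = -29/2)
B(o) = 21 + o² + o*(-51/2 + 2*o) (B(o) = (o² + ((-11 + o + o) - 29/2)*o) + 21 = (o² + ((-11 + 2*o) - 29/2)*o) + 21 = (o² + (-51/2 + 2*o)*o) + 21 = (o² + o*(-51/2 + 2*o)) + 21 = 21 + o² + o*(-51/2 + 2*o))
B(-2844)/(-1836434) = (21 + 3*(-2844)² - 51/2*(-2844))/(-1836434) = (21 + 3*8088336 + 72522)*(-1/1836434) = (21 + 24265008 + 72522)*(-1/1836434) = 24337551*(-1/1836434) = -24337551/1836434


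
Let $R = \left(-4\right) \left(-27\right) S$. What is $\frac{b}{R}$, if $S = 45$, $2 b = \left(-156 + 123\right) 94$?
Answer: $- \frac{517}{1620} \approx -0.31914$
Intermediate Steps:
$b = -1551$ ($b = \frac{\left(-156 + 123\right) 94}{2} = \frac{\left(-33\right) 94}{2} = \frac{1}{2} \left(-3102\right) = -1551$)
$R = 4860$ ($R = \left(-4\right) \left(-27\right) 45 = 108 \cdot 45 = 4860$)
$\frac{b}{R} = - \frac{1551}{4860} = \left(-1551\right) \frac{1}{4860} = - \frac{517}{1620}$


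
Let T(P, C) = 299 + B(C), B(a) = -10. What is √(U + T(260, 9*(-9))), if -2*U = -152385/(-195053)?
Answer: √43921351464394/390106 ≈ 16.988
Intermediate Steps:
T(P, C) = 289 (T(P, C) = 299 - 10 = 289)
U = -152385/390106 (U = -(-152385)/(2*(-195053)) = -(-152385)*(-1)/(2*195053) = -½*152385/195053 = -152385/390106 ≈ -0.39062)
√(U + T(260, 9*(-9))) = √(-152385/390106 + 289) = √(112588249/390106) = √43921351464394/390106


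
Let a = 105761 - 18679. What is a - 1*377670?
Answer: -290588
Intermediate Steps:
a = 87082
a - 1*377670 = 87082 - 1*377670 = 87082 - 377670 = -290588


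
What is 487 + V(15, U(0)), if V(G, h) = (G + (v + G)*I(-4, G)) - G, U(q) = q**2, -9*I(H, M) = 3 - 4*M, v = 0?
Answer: 582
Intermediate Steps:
I(H, M) = -1/3 + 4*M/9 (I(H, M) = -(3 - 4*M)/9 = -1/3 + 4*M/9)
V(G, h) = G*(-1/3 + 4*G/9) (V(G, h) = (G + (0 + G)*(-1/3 + 4*G/9)) - G = (G + G*(-1/3 + 4*G/9)) - G = G*(-1/3 + 4*G/9))
487 + V(15, U(0)) = 487 + (1/9)*15*(-3 + 4*15) = 487 + (1/9)*15*(-3 + 60) = 487 + (1/9)*15*57 = 487 + 95 = 582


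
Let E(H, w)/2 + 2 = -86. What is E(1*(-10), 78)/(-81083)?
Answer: 176/81083 ≈ 0.0021706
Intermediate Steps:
E(H, w) = -176 (E(H, w) = -4 + 2*(-86) = -4 - 172 = -176)
E(1*(-10), 78)/(-81083) = -176/(-81083) = -176*(-1/81083) = 176/81083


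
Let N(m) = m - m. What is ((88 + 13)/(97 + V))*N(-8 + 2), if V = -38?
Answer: 0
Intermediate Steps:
N(m) = 0
((88 + 13)/(97 + V))*N(-8 + 2) = ((88 + 13)/(97 - 38))*0 = (101/59)*0 = 0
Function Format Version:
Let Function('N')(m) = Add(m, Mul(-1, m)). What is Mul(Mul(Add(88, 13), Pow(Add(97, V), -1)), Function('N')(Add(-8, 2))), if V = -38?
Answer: 0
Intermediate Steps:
Function('N')(m) = 0
Mul(Mul(Add(88, 13), Pow(Add(97, V), -1)), Function('N')(Add(-8, 2))) = Mul(Mul(Add(88, 13), Pow(Add(97, -38), -1)), 0) = Mul(Mul(101, Pow(59, -1)), 0) = Mul(Mul(101, Rational(1, 59)), 0) = Mul(Rational(101, 59), 0) = 0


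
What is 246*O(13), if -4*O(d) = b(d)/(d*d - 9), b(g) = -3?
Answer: 369/320 ≈ 1.1531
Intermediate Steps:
O(d) = 3/(4*(-9 + d²)) (O(d) = -(-3)/(4*(d*d - 9)) = -(-3)/(4*(d² - 9)) = -(-3)/(4*(-9 + d²)) = 3/(4*(-9 + d²)))
246*O(13) = 246*(3/(4*(-9 + 13²))) = 246*(3/(4*(-9 + 169))) = 246*((¾)/160) = 246*((¾)*(1/160)) = 246*(3/640) = 369/320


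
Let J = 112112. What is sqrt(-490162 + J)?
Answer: 5*I*sqrt(15122) ≈ 614.86*I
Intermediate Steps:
sqrt(-490162 + J) = sqrt(-490162 + 112112) = sqrt(-378050) = 5*I*sqrt(15122)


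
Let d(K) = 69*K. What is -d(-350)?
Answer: 24150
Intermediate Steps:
-d(-350) = -69*(-350) = -1*(-24150) = 24150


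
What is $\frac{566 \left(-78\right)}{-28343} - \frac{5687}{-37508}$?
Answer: $\frac{1817089825}{1063089244} \approx 1.7093$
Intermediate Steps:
$\frac{566 \left(-78\right)}{-28343} - \frac{5687}{-37508} = \left(-44148\right) \left(- \frac{1}{28343}\right) - - \frac{5687}{37508} = \frac{44148}{28343} + \frac{5687}{37508} = \frac{1817089825}{1063089244}$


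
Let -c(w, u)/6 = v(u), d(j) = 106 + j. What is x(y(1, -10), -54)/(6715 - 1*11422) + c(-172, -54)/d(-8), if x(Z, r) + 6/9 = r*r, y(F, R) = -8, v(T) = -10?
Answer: -4924/691929 ≈ -0.0071163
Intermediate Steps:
c(w, u) = 60 (c(w, u) = -6*(-10) = 60)
x(Z, r) = -⅔ + r² (x(Z, r) = -⅔ + r*r = -⅔ + r²)
x(y(1, -10), -54)/(6715 - 1*11422) + c(-172, -54)/d(-8) = (-⅔ + (-54)²)/(6715 - 1*11422) + 60/(106 - 8) = (-⅔ + 2916)/(6715 - 11422) + 60/98 = (8746/3)/(-4707) + 60*(1/98) = (8746/3)*(-1/4707) + 30/49 = -8746/14121 + 30/49 = -4924/691929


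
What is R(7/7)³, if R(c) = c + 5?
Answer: 216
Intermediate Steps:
R(c) = 5 + c
R(7/7)³ = (5 + 7/7)³ = (5 + 7*(⅐))³ = (5 + 1)³ = 6³ = 216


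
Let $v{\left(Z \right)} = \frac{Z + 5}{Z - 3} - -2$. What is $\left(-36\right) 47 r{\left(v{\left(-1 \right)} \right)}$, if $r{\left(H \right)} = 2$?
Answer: $-3384$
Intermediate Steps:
$v{\left(Z \right)} = 2 + \frac{5 + Z}{-3 + Z}$ ($v{\left(Z \right)} = \frac{5 + Z}{-3 + Z} + 2 = 2 + \frac{5 + Z}{-3 + Z}$)
$\left(-36\right) 47 r{\left(v{\left(-1 \right)} \right)} = \left(-36\right) 47 \cdot 2 = \left(-1692\right) 2 = -3384$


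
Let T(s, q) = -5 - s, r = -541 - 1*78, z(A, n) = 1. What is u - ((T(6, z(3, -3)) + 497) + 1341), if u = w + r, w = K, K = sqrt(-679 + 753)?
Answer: -2446 + sqrt(74) ≈ -2437.4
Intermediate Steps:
K = sqrt(74) ≈ 8.6023
w = sqrt(74) ≈ 8.6023
r = -619 (r = -541 - 78 = -619)
u = -619 + sqrt(74) (u = sqrt(74) - 619 = -619 + sqrt(74) ≈ -610.40)
u - ((T(6, z(3, -3)) + 497) + 1341) = (-619 + sqrt(74)) - (((-5 - 1*6) + 497) + 1341) = (-619 + sqrt(74)) - (((-5 - 6) + 497) + 1341) = (-619 + sqrt(74)) - ((-11 + 497) + 1341) = (-619 + sqrt(74)) - (486 + 1341) = (-619 + sqrt(74)) - 1*1827 = (-619 + sqrt(74)) - 1827 = -2446 + sqrt(74)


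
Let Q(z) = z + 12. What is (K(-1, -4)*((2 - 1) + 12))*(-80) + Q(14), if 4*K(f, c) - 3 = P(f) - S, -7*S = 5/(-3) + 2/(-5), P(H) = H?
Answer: -8762/21 ≈ -417.24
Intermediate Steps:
Q(z) = 12 + z
S = 31/105 (S = -(5/(-3) + 2/(-5))/7 = -(5*(-1/3) + 2*(-1/5))/7 = -(-5/3 - 2/5)/7 = -1/7*(-31/15) = 31/105 ≈ 0.29524)
K(f, c) = 71/105 + f/4 (K(f, c) = 3/4 + (f - 1*31/105)/4 = 3/4 + (f - 31/105)/4 = 3/4 + (-31/105 + f)/4 = 3/4 + (-31/420 + f/4) = 71/105 + f/4)
(K(-1, -4)*((2 - 1) + 12))*(-80) + Q(14) = ((71/105 + (1/4)*(-1))*((2 - 1) + 12))*(-80) + (12 + 14) = ((71/105 - 1/4)*(1 + 12))*(-80) + 26 = ((179/420)*13)*(-80) + 26 = (2327/420)*(-80) + 26 = -9308/21 + 26 = -8762/21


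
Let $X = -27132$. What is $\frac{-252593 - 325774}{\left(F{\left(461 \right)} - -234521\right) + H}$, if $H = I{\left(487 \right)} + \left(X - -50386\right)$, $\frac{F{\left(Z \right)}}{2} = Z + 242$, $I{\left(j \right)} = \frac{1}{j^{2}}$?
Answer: $- \frac{15241191447}{6829966510} \approx -2.2315$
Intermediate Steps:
$I{\left(j \right)} = \frac{1}{j^{2}}$
$F{\left(Z \right)} = 484 + 2 Z$ ($F{\left(Z \right)} = 2 \left(Z + 242\right) = 2 \left(242 + Z\right) = 484 + 2 Z$)
$H = \frac{5515127927}{237169}$ ($H = \frac{1}{237169} - -23254 = \frac{1}{237169} + \left(-27132 + 50386\right) = \frac{1}{237169} + 23254 = \frac{5515127927}{237169} \approx 23254.0$)
$\frac{-252593 - 325774}{\left(F{\left(461 \right)} - -234521\right) + H} = \frac{-252593 - 325774}{\left(\left(484 + 2 \cdot 461\right) - -234521\right) + \frac{5515127927}{237169}} = - \frac{578367}{\left(\left(484 + 922\right) + 234521\right) + \frac{5515127927}{237169}} = - \frac{578367}{\left(1406 + 234521\right) + \frac{5515127927}{237169}} = - \frac{578367}{235927 + \frac{5515127927}{237169}} = - \frac{578367}{\frac{61469698590}{237169}} = \left(-578367\right) \frac{237169}{61469698590} = - \frac{15241191447}{6829966510}$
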